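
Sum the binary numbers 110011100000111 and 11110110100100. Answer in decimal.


110011100000111 + 11110110100100 = 1010010010101011 = 42155

42155


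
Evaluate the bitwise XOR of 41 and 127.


0b101001 ^ 0b1111111 = 0b1010110 = 86

86


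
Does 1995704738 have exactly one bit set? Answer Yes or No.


0b1110110111101000000100110100010. Multiple bits set => No

No


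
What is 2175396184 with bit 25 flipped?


2175396184 ^ (1 << 25) = 2175396184 ^ 33554432 = 2208950616

2208950616


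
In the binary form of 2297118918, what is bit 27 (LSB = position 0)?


0b10001000111010110100000011000110, position 27 = 1

1


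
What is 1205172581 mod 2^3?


1205172581 & 7 = 5

5


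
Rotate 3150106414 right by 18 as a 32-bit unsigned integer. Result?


Rotate 0b10111011110000101100111100101110 right by 18 (32-bit) = 0b10110011110010111010111011110000 = 3016470256

3016470256


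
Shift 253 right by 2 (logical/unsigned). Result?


0b11111101 >> 2 = 0b111111 = 63

63


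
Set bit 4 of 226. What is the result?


226 | (1 << 4) = 226 | 16 = 242

242


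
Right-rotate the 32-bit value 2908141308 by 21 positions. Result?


Rotate 0b10101101010101101011011011111100 right by 21 (32-bit) = 0b10110101101101111110010101101010 = 3048727914

3048727914


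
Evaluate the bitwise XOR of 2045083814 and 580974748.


0b1111001111001011000000010100110 ^ 0b100010101000001111100010011100 = 0b1011011010001010111100000111010 = 1531279418

1531279418


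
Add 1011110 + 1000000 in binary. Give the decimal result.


1011110 + 1000000 = 10011110 = 158

158


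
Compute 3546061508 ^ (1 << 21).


3546061508 ^ (1 << 21) = 3546061508 ^ 2097152 = 3548158660

3548158660


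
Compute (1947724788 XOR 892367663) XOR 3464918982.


Step 1: 1947724788 ^ 892367663 = 1093114075
Step 2: 1093114075 ^ 3464918982 = 2409754397

2409754397


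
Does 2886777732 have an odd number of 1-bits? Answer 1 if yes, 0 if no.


0b10101100000100001011101110000100 has 13 ones => parity 1

1


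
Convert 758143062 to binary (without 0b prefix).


758143062 = 101101001100000101100001010110 in binary

101101001100000101100001010110


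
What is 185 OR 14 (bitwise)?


0b10111001 | 0b1110 = 0b10111111 = 191

191


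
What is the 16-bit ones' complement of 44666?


44666 ^ 65535 = 20869

20869


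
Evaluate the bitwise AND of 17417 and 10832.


0b100010000001001 & 0b10101001010000 = 0b0 = 0

0


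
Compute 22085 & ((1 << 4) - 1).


22085 & 15 = 5

5


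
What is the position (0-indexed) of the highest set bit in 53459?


0b1101000011010011. Highest set bit at position 15

15


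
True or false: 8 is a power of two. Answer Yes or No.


0b1000. Only one bit set => Yes

Yes


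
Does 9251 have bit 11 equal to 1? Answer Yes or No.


0b10010000100011, bit 11 = 0. No

No


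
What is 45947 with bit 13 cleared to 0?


45947 & ~(1 << 13) = 37755

37755


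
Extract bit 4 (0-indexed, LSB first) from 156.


0b10011100, position 4 = 1

1


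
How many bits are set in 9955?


0b10011011100011 has 8 set bits

8


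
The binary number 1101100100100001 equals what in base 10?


1101100100100001 in decimal = 55585

55585


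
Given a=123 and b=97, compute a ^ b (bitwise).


123 ^ 97 = 26

26


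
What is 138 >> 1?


0b10001010 >> 1 = 0b1000101 = 69

69


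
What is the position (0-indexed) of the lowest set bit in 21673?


0b101010010101001. Lowest set bit at position 0

0


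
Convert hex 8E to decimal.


8E hex = 142 decimal

142


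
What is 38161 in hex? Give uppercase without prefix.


38161 = 9511 hex

9511


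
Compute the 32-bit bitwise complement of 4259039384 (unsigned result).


~0b11111101110110111100100010011000 = 0b10001001000011011101100111 = 35927911 (32-bit unsigned)

35927911


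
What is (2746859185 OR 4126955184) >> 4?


Step 1: 2746859185 | 4126955184 = 4160618161
Step 2: 4160618161 >> 4 = 260038635

260038635


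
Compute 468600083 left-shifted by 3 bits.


0b11011111011100100010100010011 << 3 = 0b11011111011100100010100010011000 = 3748800664

3748800664


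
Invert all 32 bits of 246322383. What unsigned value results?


246322383 ^ 4294967295 = 4048644912

4048644912


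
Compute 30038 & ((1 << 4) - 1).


30038 & 15 = 6

6


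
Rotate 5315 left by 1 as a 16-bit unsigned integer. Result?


Rotate 0b1010011000011 left by 1 (16-bit) = 0b10100110000110 = 10630

10630


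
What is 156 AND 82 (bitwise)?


0b10011100 & 0b1010010 = 0b10000 = 16

16


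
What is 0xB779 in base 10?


B779 hex = 46969 decimal

46969


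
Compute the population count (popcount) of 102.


0b1100110 has 4 set bits

4


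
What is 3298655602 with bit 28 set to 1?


3298655602 | (1 << 28) = 3298655602 | 268435456 = 3567091058

3567091058


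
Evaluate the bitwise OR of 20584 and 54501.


0b101000001101000 | 0b1101010011100101 = 0b1101010011101101 = 54509

54509


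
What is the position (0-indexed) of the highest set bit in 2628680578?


0b10011100101011100111101110000010. Highest set bit at position 31

31


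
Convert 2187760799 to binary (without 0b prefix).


2187760799 = 10000010011001101001010010011111 in binary

10000010011001101001010010011111


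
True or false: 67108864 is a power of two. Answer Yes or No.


0b100000000000000000000000000. Only one bit set => Yes

Yes


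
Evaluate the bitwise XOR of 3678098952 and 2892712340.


0b11011011001110110101011000001000 ^ 0b10101100011010110100100110010100 = 0b1110111010100000001111110011100 = 2001739676

2001739676


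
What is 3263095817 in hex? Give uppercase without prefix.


3263095817 = C27EE409 hex

C27EE409


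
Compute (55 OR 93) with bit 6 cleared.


Step 1: 55 | 93 = 127
Step 2: 127 & ~(1 << 6) = 63

63


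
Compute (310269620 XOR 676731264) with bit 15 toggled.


Step 1: 310269620 ^ 676731264 = 975720244
Step 2: 975720244 ^ (1 << 15) = 975720244 ^ 32768 = 975753012

975753012


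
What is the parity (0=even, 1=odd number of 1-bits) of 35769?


0b1000101110111001 has 9 ones => parity 1

1


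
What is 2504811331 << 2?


0b10010101010011000110001101000011 << 2 = 0b1001010101001100011000110100001100 = 10019245324

10019245324


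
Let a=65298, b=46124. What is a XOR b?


65298 ^ 46124 = 19262

19262


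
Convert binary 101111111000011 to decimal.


101111111000011 in decimal = 24515

24515


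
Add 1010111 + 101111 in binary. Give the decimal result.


1010111 + 101111 = 10000110 = 134

134


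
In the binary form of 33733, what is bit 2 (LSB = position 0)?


0b1000001111000101, position 2 = 1

1


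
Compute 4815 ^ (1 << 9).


4815 ^ (1 << 9) = 4815 ^ 512 = 4303

4303


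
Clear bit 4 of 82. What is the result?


82 & ~(1 << 4) = 66

66


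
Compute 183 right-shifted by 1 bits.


0b10110111 >> 1 = 0b1011011 = 91

91


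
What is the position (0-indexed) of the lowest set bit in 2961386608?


0b10110000100000110010110001110000. Lowest set bit at position 4

4


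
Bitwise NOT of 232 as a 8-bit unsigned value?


~0b11101000 = 0b10111 = 23 (8-bit unsigned)

23


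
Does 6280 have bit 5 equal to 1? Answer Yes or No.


0b1100010001000, bit 5 = 0. No

No


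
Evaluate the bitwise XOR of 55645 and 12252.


0b1101100101011101 ^ 0b10111111011100 = 0b1111011010000001 = 63105

63105


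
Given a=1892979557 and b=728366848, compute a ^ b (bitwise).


1892979557 ^ 728366848 = 1539140709

1539140709


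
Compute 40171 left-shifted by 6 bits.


0b1001110011101011 << 6 = 0b1001110011101011000000 = 2570944

2570944


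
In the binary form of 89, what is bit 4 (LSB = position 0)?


0b1011001, position 4 = 1

1


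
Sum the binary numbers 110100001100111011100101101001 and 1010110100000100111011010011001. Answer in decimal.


110100001100111011100101101001 + 1010110100000100111011010011001 = 10001010101101100011000000000010 = 2327195650

2327195650


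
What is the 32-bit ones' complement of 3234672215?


3234672215 ^ 4294967295 = 1060295080

1060295080


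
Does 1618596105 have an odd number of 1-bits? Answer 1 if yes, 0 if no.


0b1100000011110011101000100001001 has 13 ones => parity 1

1


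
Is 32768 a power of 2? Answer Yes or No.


0b1000000000000000. Only one bit set => Yes

Yes


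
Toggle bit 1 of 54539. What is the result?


54539 ^ (1 << 1) = 54539 ^ 2 = 54537

54537


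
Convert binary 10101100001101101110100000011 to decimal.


10101100001101101110100000011 in decimal = 361159939

361159939


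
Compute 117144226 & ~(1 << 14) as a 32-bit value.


117144226 & ~(1 << 14) = 117127842

117127842


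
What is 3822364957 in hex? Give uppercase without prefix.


3822364957 = E3D4A91D hex

E3D4A91D


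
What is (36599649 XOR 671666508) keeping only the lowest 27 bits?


Step 1: 36599649 ^ 671666508 = 707175981
Step 2: 707175981 & 134217727 = 36087341

36087341


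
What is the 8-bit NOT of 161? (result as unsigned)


~0b10100001 = 0b1011110 = 94 (8-bit unsigned)

94


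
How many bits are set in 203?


0b11001011 has 5 set bits

5


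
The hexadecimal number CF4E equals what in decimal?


CF4E hex = 53070 decimal

53070


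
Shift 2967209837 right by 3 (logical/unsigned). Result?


0b10110000110111000000011101101101 >> 3 = 0b10110000110111000000011101101 = 370901229

370901229


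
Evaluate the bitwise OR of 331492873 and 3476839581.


0b10011110000100010111000001001 | 0b11001111001111000101110010011101 = 0b11011111111111100111111010011101 = 3757997725

3757997725


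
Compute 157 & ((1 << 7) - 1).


157 & 127 = 29

29


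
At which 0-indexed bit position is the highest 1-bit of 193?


0b11000001. Highest set bit at position 7

7


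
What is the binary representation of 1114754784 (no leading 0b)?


1114754784 = 1000010011100011100111011100000 in binary

1000010011100011100111011100000


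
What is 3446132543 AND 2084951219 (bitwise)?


0b11001101011001111100111100111111 & 0b1111100010001011101010010110011 = 0b1001100010001011100010000110011 = 1279640627

1279640627


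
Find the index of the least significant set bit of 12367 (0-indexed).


0b11000001001111. Lowest set bit at position 0

0


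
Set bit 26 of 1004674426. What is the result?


1004674426 | (1 << 26) = 1004674426 | 67108864 = 1071783290

1071783290


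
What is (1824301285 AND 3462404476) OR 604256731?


Step 1: 1824301285 & 3462404476 = 1277165668
Step 2: 1277165668 | 604256731 = 1814313471

1814313471


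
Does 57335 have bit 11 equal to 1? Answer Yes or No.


0b1101111111110111, bit 11 = 1. Yes

Yes


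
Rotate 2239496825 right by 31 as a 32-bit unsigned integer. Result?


Rotate 0b10000101011111000000001001111001 right by 31 (32-bit) = 0b1010111110000000010011110011 = 184026355

184026355


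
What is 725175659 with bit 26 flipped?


725175659 ^ (1 << 26) = 725175659 ^ 67108864 = 792284523

792284523


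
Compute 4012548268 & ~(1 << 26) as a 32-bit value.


4012548268 & ~(1 << 26) = 3945439404

3945439404


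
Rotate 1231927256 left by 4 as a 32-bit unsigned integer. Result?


Rotate 0b1001001011011011011011111011000 left by 4 (32-bit) = 0b10010110110110110111110110000100 = 2530966916

2530966916


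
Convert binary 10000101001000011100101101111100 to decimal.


10000101001000011100101101111100 in decimal = 2233584508

2233584508


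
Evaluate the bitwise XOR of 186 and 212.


0b10111010 ^ 0b11010100 = 0b1101110 = 110

110


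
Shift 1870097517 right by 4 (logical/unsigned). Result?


0b1101111011101110110110001101101 >> 4 = 0b110111101110111011011000110 = 116881094

116881094


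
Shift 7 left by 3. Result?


0b111 << 3 = 0b111000 = 56

56


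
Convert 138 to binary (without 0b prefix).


138 = 10001010 in binary

10001010


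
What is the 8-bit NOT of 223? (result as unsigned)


~0b11011111 = 0b100000 = 32 (8-bit unsigned)

32


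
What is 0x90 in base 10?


90 hex = 144 decimal

144


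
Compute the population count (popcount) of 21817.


0b101010100111001 has 8 set bits

8


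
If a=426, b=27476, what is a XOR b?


426 ^ 27476 = 27390

27390


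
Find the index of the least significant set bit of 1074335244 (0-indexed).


0b1000000000010010000111000001100. Lowest set bit at position 2

2


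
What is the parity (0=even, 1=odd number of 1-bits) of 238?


0b11101110 has 6 ones => parity 0

0


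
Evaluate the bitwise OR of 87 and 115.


0b1010111 | 0b1110011 = 0b1110111 = 119

119


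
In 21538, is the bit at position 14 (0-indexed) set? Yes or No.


0b101010000100010, bit 14 = 1. Yes

Yes


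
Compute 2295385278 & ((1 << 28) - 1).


2295385278 & 268435455 = 147901630

147901630


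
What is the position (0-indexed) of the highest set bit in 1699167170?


0b1100101010001110011101111000010. Highest set bit at position 30

30


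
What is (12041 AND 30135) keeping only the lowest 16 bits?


Step 1: 12041 & 30135 = 9473
Step 2: 9473 & 65535 = 9473

9473


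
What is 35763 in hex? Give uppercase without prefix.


35763 = 8BB3 hex

8BB3


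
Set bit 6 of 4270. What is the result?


4270 | (1 << 6) = 4270 | 64 = 4334

4334


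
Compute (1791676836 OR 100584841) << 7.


Step 1: 1791676836 | 100584841 = 1878973869
Step 2: 1878973869 << 7 = 240508655232

240508655232


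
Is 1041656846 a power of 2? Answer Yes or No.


0b111110000101100110110000001110. Multiple bits set => No

No


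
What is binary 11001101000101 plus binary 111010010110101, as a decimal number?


11001101000101 + 111010010110101 = 1010011111111010 = 43002

43002


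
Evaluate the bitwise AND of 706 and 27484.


0b1011000010 & 0b110101101011100 = 0b1001000000 = 576

576


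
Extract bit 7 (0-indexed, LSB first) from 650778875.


0b100110110010100001100011111011, position 7 = 1

1


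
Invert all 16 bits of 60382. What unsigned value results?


60382 ^ 65535 = 5153

5153


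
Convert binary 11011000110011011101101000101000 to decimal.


11011000110011011101101000101000 in decimal = 3637369384

3637369384


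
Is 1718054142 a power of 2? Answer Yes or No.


0b1100110011001110110110011111110. Multiple bits set => No

No


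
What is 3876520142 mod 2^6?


3876520142 & 63 = 14

14


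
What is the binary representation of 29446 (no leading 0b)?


29446 = 111001100000110 in binary

111001100000110


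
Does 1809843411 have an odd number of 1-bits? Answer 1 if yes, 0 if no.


0b1101011111000000000010011010011 has 14 ones => parity 0

0


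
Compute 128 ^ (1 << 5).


128 ^ (1 << 5) = 128 ^ 32 = 160

160


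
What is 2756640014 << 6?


0b10100100010011101111110100001110 << 6 = 0b10100100010011101111110100001110000000 = 176424960896

176424960896


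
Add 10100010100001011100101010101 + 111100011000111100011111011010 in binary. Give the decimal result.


10100010100001011100101010101 + 111100011000111100011111011010 = 1010000101101001000000100101111 = 1354006831

1354006831


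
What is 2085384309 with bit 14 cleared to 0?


2085384309 & ~(1 << 14) = 2085367925

2085367925


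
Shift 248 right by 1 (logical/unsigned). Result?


0b11111000 >> 1 = 0b1111100 = 124

124


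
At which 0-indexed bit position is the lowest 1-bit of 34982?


0b1000100010100110. Lowest set bit at position 1

1


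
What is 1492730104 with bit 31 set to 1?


1492730104 | (1 << 31) = 1492730104 | 2147483648 = 3640213752

3640213752


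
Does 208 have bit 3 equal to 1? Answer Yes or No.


0b11010000, bit 3 = 0. No

No


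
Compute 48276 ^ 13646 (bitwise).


0b1011110010010100 ^ 0b11010101001110 = 0b1000100111011010 = 35290

35290


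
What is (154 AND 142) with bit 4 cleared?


Step 1: 154 & 142 = 138
Step 2: 138 & ~(1 << 4) = 138

138


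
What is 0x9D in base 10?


9D hex = 157 decimal

157


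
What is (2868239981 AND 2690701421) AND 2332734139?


Step 1: 2868239981 & 2690701421 = 2690701421
Step 2: 2690701421 & 2332734139 = 2147520553

2147520553


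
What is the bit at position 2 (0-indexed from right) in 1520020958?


0b1011010100110011010110111011110, position 2 = 1

1


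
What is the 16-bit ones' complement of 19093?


19093 ^ 65535 = 46442

46442


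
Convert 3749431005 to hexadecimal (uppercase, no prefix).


3749431005 = DF7BC6DD hex

DF7BC6DD


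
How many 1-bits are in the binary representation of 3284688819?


0b11000011110010000101111110110011 has 18 set bits

18


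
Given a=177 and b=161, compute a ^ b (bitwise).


177 ^ 161 = 16

16


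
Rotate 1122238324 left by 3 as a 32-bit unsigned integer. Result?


Rotate 0b1000010111000111111111101110100 left by 3 (32-bit) = 0b10111000111111111101110100010 = 387972002

387972002


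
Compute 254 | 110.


0b11111110 | 0b1101110 = 0b11111110 = 254

254


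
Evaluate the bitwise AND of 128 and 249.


0b10000000 & 0b11111001 = 0b10000000 = 128

128


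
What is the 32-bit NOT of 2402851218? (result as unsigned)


~0b10001111001110001001100110010010 = 0b1110000110001110110011001101101 = 1892116077 (32-bit unsigned)

1892116077


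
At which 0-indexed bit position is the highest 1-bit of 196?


0b11000100. Highest set bit at position 7

7


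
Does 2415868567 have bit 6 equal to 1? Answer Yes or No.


0b10001111111111110011101010010111, bit 6 = 0. No

No


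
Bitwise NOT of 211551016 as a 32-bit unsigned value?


~0b1100100111000000001100101000 = 0b11110011011000111111110011010111 = 4083416279 (32-bit unsigned)

4083416279


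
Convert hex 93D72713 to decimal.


93D72713 hex = 2480350995 decimal

2480350995


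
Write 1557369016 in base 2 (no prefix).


1557369016 = 1011100110100111001000010111000 in binary

1011100110100111001000010111000


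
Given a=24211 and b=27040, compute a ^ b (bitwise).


24211 ^ 27040 = 14131

14131


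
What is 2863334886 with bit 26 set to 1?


2863334886 | (1 << 26) = 2863334886 | 67108864 = 2930443750

2930443750


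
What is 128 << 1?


0b10000000 << 1 = 0b100000000 = 256

256


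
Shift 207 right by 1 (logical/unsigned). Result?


0b11001111 >> 1 = 0b1100111 = 103

103


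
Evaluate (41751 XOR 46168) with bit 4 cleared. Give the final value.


Step 1: 41751 ^ 46168 = 5967
Step 2: 5967 & ~(1 << 4) = 5967

5967


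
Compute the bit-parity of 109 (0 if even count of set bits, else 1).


0b1101101 has 5 ones => parity 1

1


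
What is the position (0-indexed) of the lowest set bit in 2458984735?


0b10010010100100010010000100011111. Lowest set bit at position 0

0


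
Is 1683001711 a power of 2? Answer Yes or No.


0b1100100010100001001000101101111. Multiple bits set => No

No


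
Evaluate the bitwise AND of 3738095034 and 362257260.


0b11011110110011101100110110111010 & 0b10101100101111001101101101100 = 0b10100100001101000100100101000 = 344361256

344361256


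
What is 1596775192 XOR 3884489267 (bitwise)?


0b1011111001011001101101100011000 ^ 0b11100111100010001001101000110011 = 0b10111000101001000100000100101011 = 3097772331

3097772331


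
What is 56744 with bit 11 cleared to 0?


56744 & ~(1 << 11) = 54696

54696


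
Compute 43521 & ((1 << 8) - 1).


43521 & 255 = 1

1


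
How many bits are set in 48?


0b110000 has 2 set bits

2


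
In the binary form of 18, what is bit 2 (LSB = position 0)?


0b10010, position 2 = 0

0


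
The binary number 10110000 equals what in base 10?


10110000 in decimal = 176

176


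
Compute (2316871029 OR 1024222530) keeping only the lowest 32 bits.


Step 1: 2316871029 | 1024222530 = 3206342007
Step 2: 3206342007 & 4294967295 = 3206342007

3206342007


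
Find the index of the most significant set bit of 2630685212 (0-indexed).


0b10011100110011010001001000011100. Highest set bit at position 31

31


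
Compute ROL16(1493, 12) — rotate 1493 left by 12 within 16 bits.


Rotate 0b10111010101 left by 12 (16-bit) = 0b101000001011101 = 20573

20573


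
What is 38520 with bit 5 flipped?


38520 ^ (1 << 5) = 38520 ^ 32 = 38488

38488


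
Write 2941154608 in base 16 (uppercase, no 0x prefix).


2941154608 = AF4E7530 hex

AF4E7530


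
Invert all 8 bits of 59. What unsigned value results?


59 ^ 255 = 196

196


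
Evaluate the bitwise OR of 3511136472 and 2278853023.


0b11010001010001111011000011011000 | 0b10000111110101001000100110011111 = 0b11010111110101111011100111011111 = 3621239263

3621239263


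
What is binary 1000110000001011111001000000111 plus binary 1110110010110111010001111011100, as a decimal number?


1000110000001011111001000000111 + 1110110010110111010001111011100 = 10111100011000011001010111100011 = 3160511971

3160511971


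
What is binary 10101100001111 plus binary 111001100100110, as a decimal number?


10101100001111 + 111001100100110 = 1001111000110101 = 40501

40501


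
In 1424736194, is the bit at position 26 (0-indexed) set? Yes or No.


0b1010100111010111011111111000010, bit 26 = 1. Yes

Yes


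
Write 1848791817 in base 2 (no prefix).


1848791817 = 1101110001100100101001100001001 in binary

1101110001100100101001100001001


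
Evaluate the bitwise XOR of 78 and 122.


0b1001110 ^ 0b1111010 = 0b110100 = 52

52


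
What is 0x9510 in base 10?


9510 hex = 38160 decimal

38160


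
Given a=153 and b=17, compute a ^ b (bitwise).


153 ^ 17 = 136

136


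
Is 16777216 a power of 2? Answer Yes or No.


0b1000000000000000000000000. Only one bit set => Yes

Yes


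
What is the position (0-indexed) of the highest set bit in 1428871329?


0b1010101001010101101100010100001. Highest set bit at position 30

30


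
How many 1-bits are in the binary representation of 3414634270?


0b11001011100001110010111100011110 has 18 set bits

18


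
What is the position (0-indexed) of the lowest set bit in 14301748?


0b110110100011101000110100. Lowest set bit at position 2

2


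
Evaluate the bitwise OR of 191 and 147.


0b10111111 | 0b10010011 = 0b10111111 = 191

191


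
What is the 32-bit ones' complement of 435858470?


435858470 ^ 4294967295 = 3859108825

3859108825


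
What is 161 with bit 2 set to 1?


161 | (1 << 2) = 161 | 4 = 165

165


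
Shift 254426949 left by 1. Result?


0b1111001010100011111101000101 << 1 = 0b11110010101000111111010001010 = 508853898

508853898


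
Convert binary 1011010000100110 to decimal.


1011010000100110 in decimal = 46118

46118


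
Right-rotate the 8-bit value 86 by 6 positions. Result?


Rotate 0b1010110 right by 6 (8-bit) = 0b1011001 = 89

89


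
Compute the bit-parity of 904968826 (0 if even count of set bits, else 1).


0b110101111100001011101001111010 has 18 ones => parity 0

0


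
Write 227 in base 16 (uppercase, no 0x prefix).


227 = E3 hex

E3


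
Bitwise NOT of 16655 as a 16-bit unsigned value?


~0b100000100001111 = 0b1011111011110000 = 48880 (16-bit unsigned)

48880


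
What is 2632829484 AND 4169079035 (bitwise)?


0b10011100111011011100101000101100 & 0b11111000011111110001100011111011 = 0b10011000011011010000100000101000 = 2557282344

2557282344


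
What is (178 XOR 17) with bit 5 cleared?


Step 1: 178 ^ 17 = 163
Step 2: 163 & ~(1 << 5) = 131

131


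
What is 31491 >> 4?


0b111101100000011 >> 4 = 0b11110110000 = 1968

1968


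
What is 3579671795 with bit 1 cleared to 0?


3579671795 & ~(1 << 1) = 3579671793

3579671793


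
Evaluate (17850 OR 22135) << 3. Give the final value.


Step 1: 17850 | 22135 = 22527
Step 2: 22527 << 3 = 180216

180216


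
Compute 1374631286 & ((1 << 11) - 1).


1374631286 & 2047 = 1398

1398


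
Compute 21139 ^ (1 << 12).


21139 ^ (1 << 12) = 21139 ^ 4096 = 17043

17043


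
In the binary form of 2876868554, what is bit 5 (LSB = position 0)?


0b10101011011110011000011111001010, position 5 = 0

0


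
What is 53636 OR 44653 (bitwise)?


0b1101000110000100 | 0b1010111001101101 = 0b1111111111101101 = 65517

65517


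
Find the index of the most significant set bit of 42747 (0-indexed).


0b1010011011111011. Highest set bit at position 15

15


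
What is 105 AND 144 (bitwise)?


0b1101001 & 0b10010000 = 0b0 = 0

0


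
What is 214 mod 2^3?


214 & 7 = 6

6


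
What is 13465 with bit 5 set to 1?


13465 | (1 << 5) = 13465 | 32 = 13497

13497


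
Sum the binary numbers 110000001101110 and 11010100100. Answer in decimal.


110000001101110 + 11010100100 = 110011100010010 = 26386

26386


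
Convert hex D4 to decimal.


D4 hex = 212 decimal

212


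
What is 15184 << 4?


0b11101101010000 << 4 = 0b111011010100000000 = 242944

242944


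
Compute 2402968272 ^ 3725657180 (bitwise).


0b10001111001110100110001011010000 ^ 0b11011110000100010000010001011100 = 0b1010001001010110110011010001100 = 1361798796

1361798796


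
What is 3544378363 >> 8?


0b11010011010000101110101111111011 >> 8 = 0b110100110100001011101011 = 13845227

13845227


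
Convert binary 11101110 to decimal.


11101110 in decimal = 238

238


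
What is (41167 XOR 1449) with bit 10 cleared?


Step 1: 41167 ^ 1449 = 42342
Step 2: 42342 & ~(1 << 10) = 41318

41318


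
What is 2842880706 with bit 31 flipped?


2842880706 ^ (1 << 31) = 2842880706 ^ 2147483648 = 695397058

695397058


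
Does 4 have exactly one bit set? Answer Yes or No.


0b100. Only one bit set => Yes

Yes


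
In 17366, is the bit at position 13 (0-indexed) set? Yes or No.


0b100001111010110, bit 13 = 0. No

No


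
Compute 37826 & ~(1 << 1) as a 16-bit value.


37826 & ~(1 << 1) = 37824

37824


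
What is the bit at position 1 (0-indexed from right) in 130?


0b10000010, position 1 = 1

1


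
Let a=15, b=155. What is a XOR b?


15 ^ 155 = 148

148


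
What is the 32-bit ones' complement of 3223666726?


3223666726 ^ 4294967295 = 1071300569

1071300569


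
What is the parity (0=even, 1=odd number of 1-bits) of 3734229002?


0b11011110100100111101000000001010 has 15 ones => parity 1

1


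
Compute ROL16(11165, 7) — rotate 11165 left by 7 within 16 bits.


Rotate 0b10101110011101 left by 7 (16-bit) = 0b1100111010010101 = 52885

52885


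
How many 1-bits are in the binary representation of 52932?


0b1100111011000100 has 8 set bits

8


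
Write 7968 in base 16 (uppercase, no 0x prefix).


7968 = 1F20 hex

1F20


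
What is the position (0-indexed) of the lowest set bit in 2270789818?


0b10000111010110011000000010111010. Lowest set bit at position 1

1


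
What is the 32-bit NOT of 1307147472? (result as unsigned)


~0b1001101111010010111110011010000 = 0b10110010000101101000001100101111 = 2987819823 (32-bit unsigned)

2987819823


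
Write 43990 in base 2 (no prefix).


43990 = 1010101111010110 in binary

1010101111010110


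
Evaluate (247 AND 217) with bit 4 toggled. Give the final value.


Step 1: 247 & 217 = 209
Step 2: 209 ^ (1 << 4) = 209 ^ 16 = 193

193


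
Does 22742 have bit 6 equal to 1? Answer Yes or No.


0b101100011010110, bit 6 = 1. Yes

Yes


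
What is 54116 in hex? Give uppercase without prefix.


54116 = D364 hex

D364


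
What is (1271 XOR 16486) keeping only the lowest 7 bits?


Step 1: 1271 ^ 16486 = 17553
Step 2: 17553 & 127 = 17

17


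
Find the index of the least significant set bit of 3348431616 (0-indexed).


0b11000111100101010000001100000000. Lowest set bit at position 8

8


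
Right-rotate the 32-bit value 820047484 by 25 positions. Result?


Rotate 0b110000111000001110111001111100 right by 25 (32-bit) = 0b1110000011101110011111000011000 = 1886862872

1886862872


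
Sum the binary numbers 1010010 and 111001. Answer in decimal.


1010010 + 111001 = 10001011 = 139

139


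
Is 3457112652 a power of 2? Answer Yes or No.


0b11001110000011110101101001001100. Multiple bits set => No

No


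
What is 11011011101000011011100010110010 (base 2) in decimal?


11011011101000011011100010110010 in decimal = 3684808882

3684808882


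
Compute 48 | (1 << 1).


48 | (1 << 1) = 48 | 2 = 50

50


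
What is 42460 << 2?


0b1010010111011100 << 2 = 0b101001011101110000 = 169840

169840


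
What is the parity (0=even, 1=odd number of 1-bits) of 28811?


0b111000010001011 has 7 ones => parity 1

1


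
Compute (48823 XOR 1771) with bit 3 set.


Step 1: 48823 ^ 1771 = 47196
Step 2: 47196 | (1 << 3) = 47196 | 8 = 47196

47196


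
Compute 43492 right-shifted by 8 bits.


0b1010100111100100 >> 8 = 0b10101001 = 169

169


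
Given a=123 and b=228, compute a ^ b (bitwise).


123 ^ 228 = 159

159


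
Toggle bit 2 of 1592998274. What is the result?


1592998274 ^ (1 << 2) = 1592998274 ^ 4 = 1592998278

1592998278


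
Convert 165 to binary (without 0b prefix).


165 = 10100101 in binary

10100101


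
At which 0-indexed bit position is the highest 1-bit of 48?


0b110000. Highest set bit at position 5

5


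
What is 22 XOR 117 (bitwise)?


0b10110 ^ 0b1110101 = 0b1100011 = 99

99


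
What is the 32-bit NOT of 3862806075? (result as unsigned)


~0b11100110001111011011111000111011 = 0b11001110000100100000111000100 = 432161220 (32-bit unsigned)

432161220


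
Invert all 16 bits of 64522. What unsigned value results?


64522 ^ 65535 = 1013

1013


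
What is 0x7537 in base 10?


7537 hex = 30007 decimal

30007


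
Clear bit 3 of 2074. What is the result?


2074 & ~(1 << 3) = 2066

2066


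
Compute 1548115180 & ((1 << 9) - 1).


1548115180 & 511 = 236

236


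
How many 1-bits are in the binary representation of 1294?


0b10100001110 has 5 set bits

5


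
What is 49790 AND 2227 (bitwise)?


0b1100001001111110 & 0b100010110011 = 0b110010 = 50

50


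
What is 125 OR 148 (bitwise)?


0b1111101 | 0b10010100 = 0b11111101 = 253

253


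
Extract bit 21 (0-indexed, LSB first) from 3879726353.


0b11100111001111111110110100010001, position 21 = 1

1


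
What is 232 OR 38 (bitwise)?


0b11101000 | 0b100110 = 0b11101110 = 238

238


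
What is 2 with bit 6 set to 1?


2 | (1 << 6) = 2 | 64 = 66

66


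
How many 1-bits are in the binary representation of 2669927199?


0b10011111001000111101101100011111 has 20 set bits

20


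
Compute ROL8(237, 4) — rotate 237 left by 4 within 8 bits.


Rotate 0b11101101 left by 4 (8-bit) = 0b11011110 = 222

222


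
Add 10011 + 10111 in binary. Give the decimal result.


10011 + 10111 = 101010 = 42

42


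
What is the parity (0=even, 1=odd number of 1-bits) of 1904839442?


0b1110001100010011000101100010010 has 13 ones => parity 1

1


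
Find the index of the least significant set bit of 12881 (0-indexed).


0b11001001010001. Lowest set bit at position 0

0


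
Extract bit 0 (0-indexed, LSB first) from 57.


0b111001, position 0 = 1

1


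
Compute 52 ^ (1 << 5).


52 ^ (1 << 5) = 52 ^ 32 = 20

20


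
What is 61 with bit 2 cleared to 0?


61 & ~(1 << 2) = 57

57


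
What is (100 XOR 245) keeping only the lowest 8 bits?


Step 1: 100 ^ 245 = 145
Step 2: 145 & 255 = 145

145


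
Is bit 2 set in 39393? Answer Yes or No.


0b1001100111100001, bit 2 = 0. No

No


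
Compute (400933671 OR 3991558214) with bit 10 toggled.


Step 1: 400933671 | 3991558214 = 4293909351
Step 2: 4293909351 ^ (1 << 10) = 4293909351 ^ 1024 = 4293910375

4293910375


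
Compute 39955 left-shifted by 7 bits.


0b1001110000010011 << 7 = 0b10011100000100110000000 = 5114240

5114240


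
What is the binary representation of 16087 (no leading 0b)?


16087 = 11111011010111 in binary

11111011010111


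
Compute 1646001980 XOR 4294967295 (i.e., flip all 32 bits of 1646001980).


1646001980 ^ 4294967295 = 2648965315

2648965315


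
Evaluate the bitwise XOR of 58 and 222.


0b111010 ^ 0b11011110 = 0b11100100 = 228

228


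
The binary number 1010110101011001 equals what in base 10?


1010110101011001 in decimal = 44377

44377


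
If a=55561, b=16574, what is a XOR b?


55561 ^ 16574 = 39351

39351


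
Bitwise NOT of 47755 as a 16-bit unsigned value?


~0b1011101010001011 = 0b100010101110100 = 17780 (16-bit unsigned)

17780


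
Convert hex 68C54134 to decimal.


68C54134 hex = 1757757748 decimal

1757757748


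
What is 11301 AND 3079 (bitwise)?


0b10110000100101 & 0b110000000111 = 0b110000000101 = 3077

3077


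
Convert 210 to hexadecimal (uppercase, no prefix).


210 = D2 hex

D2


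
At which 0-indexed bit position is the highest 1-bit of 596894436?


0b100011100100111110001011100100. Highest set bit at position 29

29


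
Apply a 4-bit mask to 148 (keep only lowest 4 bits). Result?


148 & 15 = 4

4


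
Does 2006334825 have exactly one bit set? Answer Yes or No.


0b1110111100101100011110101101001. Multiple bits set => No

No


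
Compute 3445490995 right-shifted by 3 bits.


0b11001101010111100000010100110011 >> 3 = 0b11001101010111100000010100110 = 430686374

430686374


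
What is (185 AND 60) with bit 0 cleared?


Step 1: 185 & 60 = 56
Step 2: 56 & ~(1 << 0) = 56

56


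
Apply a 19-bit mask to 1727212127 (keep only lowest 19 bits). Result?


1727212127 & 524287 = 207455

207455


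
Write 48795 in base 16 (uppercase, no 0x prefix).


48795 = BE9B hex

BE9B


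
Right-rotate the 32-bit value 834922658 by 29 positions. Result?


Rotate 0b110001110000111110100010100010 right by 29 (32-bit) = 0b10001110000111110100010100010001 = 2384413969

2384413969


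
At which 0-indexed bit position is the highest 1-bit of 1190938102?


0b1000110111111000100010111110110. Highest set bit at position 30

30


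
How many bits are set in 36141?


0b1000110100101101 has 8 set bits

8


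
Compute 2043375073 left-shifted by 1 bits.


0b1111001110010110110110111100001 << 1 = 0b11110011100101101101101111000010 = 4086750146

4086750146


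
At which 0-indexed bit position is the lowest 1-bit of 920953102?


0b110110111001001010000100001110. Lowest set bit at position 1

1


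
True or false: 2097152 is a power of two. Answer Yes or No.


0b1000000000000000000000. Only one bit set => Yes

Yes


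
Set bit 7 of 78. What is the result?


78 | (1 << 7) = 78 | 128 = 206

206


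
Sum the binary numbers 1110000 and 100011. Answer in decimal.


1110000 + 100011 = 10010011 = 147

147


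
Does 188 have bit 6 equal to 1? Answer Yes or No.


0b10111100, bit 6 = 0. No

No


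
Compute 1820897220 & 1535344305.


0b1101100100010001010111111000100 & 0b1011011100000110111111010110001 = 0b1001000100000000010111010000000 = 1216360064

1216360064


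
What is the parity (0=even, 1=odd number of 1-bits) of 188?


0b10111100 has 5 ones => parity 1

1


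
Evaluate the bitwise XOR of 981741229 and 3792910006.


0b111010100001000010111010101101 ^ 0b11100010000100110011011010110110 = 0b11011000100101110001100000011011 = 3633780763

3633780763


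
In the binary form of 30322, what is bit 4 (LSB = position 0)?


0b111011001110010, position 4 = 1

1


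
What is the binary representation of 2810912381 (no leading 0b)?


2810912381 = 10100111100010110001111001111101 in binary

10100111100010110001111001111101


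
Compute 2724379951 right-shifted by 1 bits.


0b10100010011000101011110100101111 >> 1 = 0b1010001001100010101111010010111 = 1362189975

1362189975


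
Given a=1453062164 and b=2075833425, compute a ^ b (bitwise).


1453062164 ^ 2075833425 = 757156933

757156933


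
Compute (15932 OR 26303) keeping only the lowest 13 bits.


Step 1: 15932 | 26303 = 32447
Step 2: 32447 & 8191 = 7871

7871


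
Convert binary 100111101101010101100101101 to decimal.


100111101101010101100101101 in decimal = 83274541

83274541


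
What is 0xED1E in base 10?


ED1E hex = 60702 decimal

60702


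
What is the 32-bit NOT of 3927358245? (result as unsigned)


~0b11101010000101101011101100100101 = 0b10101111010010100010011011010 = 367609050 (32-bit unsigned)

367609050


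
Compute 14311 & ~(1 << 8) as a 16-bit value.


14311 & ~(1 << 8) = 14055

14055


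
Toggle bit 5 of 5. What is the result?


5 ^ (1 << 5) = 5 ^ 32 = 37

37


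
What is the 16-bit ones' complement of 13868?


13868 ^ 65535 = 51667

51667


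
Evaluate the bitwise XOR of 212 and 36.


0b11010100 ^ 0b100100 = 0b11110000 = 240

240


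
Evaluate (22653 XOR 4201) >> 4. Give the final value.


Step 1: 22653 ^ 4201 = 18452
Step 2: 18452 >> 4 = 1153

1153


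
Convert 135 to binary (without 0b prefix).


135 = 10000111 in binary

10000111


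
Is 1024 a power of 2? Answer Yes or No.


0b10000000000. Only one bit set => Yes

Yes


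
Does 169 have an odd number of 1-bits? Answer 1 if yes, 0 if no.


0b10101001 has 4 ones => parity 0

0


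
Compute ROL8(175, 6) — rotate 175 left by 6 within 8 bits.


Rotate 0b10101111 left by 6 (8-bit) = 0b11101011 = 235

235


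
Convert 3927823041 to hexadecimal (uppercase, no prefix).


3927823041 = EA1DD2C1 hex

EA1DD2C1


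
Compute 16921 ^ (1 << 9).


16921 ^ (1 << 9) = 16921 ^ 512 = 16409

16409


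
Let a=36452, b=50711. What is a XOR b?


36452 ^ 50711 = 18547

18547


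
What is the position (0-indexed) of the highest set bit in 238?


0b11101110. Highest set bit at position 7

7


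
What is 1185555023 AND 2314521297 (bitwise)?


0b1000110101010100010001001001111 & 0b10001001111101001100101011010001 = 0b101000000000001001000001 = 10486337

10486337


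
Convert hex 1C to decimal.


1C hex = 28 decimal

28


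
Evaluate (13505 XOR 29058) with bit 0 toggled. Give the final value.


Step 1: 13505 ^ 29058 = 17731
Step 2: 17731 ^ (1 << 0) = 17731 ^ 1 = 17730

17730


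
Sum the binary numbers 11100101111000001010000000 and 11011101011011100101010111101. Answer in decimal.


11100101111000001010000000 + 11011101011011100101010111101 = 11111010001010100110100111101 = 524635453

524635453


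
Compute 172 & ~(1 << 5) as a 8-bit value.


172 & ~(1 << 5) = 140

140


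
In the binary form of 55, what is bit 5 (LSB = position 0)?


0b110111, position 5 = 1

1


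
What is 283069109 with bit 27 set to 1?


283069109 | (1 << 27) = 283069109 | 134217728 = 417286837

417286837


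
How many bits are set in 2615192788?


0b10011011111000001010110011010100 has 16 set bits

16


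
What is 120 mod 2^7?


120 & 127 = 120

120
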